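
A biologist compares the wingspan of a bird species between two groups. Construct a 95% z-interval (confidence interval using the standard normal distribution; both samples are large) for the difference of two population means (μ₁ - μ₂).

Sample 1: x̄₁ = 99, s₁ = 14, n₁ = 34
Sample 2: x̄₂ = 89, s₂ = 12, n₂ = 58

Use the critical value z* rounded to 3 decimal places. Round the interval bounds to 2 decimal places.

Both samples are large (n₁ = 34 ≥ 30, n₂ = 58 ≥ 30), so a z-interval for the difference of means applies.

Point estimate: x̄₁ - x̄₂ = 99 - 89 = 10

Standard error: SE = √(s₁²/n₁ + s₂²/n₂)
= √(14²/34 + 12²/58)
= √(5.764706 + 2.482759)
= 2.871840

For 95% confidence, z* = 1.96 (from standard normal table)
Margin of error: E = z* × SE = 1.96 × 2.871840 = 5.6288

Z-interval: (x̄₁ - x̄₂) ± E = 10 ± 5.6288 = (4.3712, 15.6288)

Rounded to 2 decimal places:

(4.37, 15.63)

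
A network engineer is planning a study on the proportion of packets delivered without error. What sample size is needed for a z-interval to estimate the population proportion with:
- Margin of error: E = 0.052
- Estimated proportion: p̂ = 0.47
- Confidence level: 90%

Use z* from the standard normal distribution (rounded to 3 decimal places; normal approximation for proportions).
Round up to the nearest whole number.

Using z* for proportion z-interval (normal approximation).

For 90% confidence, z* = 1.645 (from standard normal table)

Sample size formula for proportion z-interval: n = z*²p̂(1-p̂)/E²

n = 1.645² × 0.47 × 0.53 / 0.052²
  = 2.706025 × 0.2491 / 0.002704
  = 249.2865

Round up to the nearest whole number: n = 250

250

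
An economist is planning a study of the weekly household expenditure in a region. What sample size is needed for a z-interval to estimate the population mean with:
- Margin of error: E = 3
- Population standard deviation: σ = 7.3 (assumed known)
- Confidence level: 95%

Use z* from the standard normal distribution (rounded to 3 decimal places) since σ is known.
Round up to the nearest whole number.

Using z* since population σ is known (z-interval formula).

For 95% confidence, z* = 1.96 (from standard normal table)

Sample size formula for z-interval: n = (z*σ/E)²

n = (1.96 × 7.3 / 3)²
  = (4.769333)²
  = 22.7465

Round up to the nearest whole number: n = 23

23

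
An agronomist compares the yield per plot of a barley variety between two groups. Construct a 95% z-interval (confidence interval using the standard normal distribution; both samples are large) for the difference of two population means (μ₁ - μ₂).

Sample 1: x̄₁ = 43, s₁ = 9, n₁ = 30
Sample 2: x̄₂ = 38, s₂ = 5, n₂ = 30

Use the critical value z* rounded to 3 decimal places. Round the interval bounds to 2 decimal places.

Both samples are large (n₁ = 30 ≥ 30, n₂ = 30 ≥ 30), so a z-interval for the difference of means applies.

Point estimate: x̄₁ - x̄₂ = 43 - 38 = 5

Standard error: SE = √(s₁²/n₁ + s₂²/n₂)
= √(9²/30 + 5²/30)
= √(2.700000 + 0.833333)
= 1.879716

For 95% confidence, z* = 1.96 (from standard normal table)
Margin of error: E = z* × SE = 1.96 × 1.879716 = 3.6842

Z-interval: (x̄₁ - x̄₂) ± E = 5 ± 3.6842 = (1.3158, 8.6842)

Rounded to 2 decimal places:

(1.32, 8.68)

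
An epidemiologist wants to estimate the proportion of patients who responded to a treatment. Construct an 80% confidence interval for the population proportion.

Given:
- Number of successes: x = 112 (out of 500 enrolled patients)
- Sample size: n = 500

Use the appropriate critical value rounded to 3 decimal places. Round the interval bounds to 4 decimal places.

Sample proportion: p̂ = 112/500 = 0.224000

Check conditions for normal approximation:
  np̂ = 112 ≥ 10 ✓
  n(1-p̂) = 388 ≥ 10 ✓

The sample is large enough, so use a z-interval (normal approximation) for the proportion.

For 80% confidence, z* = 1.282 (from standard normal table)

Standard error: SE = √(p̂(1-p̂)/n) = √(0.224000×0.776000/500) = 0.01864532

Margin of error: E = z* × SE = 1.282 × 0.01864532 = 0.023903

Z-interval: p̂ ± E = 0.224000 ± 0.023903 = (0.200097, 0.247903)

Rounded to 4 decimal places:

(0.2001, 0.2479)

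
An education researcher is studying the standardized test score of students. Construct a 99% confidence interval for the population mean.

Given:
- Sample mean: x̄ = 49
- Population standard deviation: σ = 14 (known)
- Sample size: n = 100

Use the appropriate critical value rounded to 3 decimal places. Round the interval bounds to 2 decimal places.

The population standard deviation σ is known, so use a z-interval (standard normal critical value).

For 99% confidence, z* = 2.576 (from standard normal table)

Standard error: SE = σ/√n = 14/√100 = 1.400000

Margin of error: E = z* × SE = 2.576 × 1.400000 = 3.6064

Z-interval: x̄ ± E = 49 ± 3.6064 = (45.3936, 52.6064)

Rounded to 2 decimal places:

(45.39, 52.61)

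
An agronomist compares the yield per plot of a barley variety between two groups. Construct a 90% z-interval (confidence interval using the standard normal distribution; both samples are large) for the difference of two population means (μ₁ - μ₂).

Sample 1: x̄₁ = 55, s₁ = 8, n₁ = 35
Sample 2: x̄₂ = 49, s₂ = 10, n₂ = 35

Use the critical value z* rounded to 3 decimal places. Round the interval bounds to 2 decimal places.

Both samples are large (n₁ = 35 ≥ 30, n₂ = 35 ≥ 30), so a z-interval for the difference of means applies.

Point estimate: x̄₁ - x̄₂ = 55 - 49 = 6

Standard error: SE = √(s₁²/n₁ + s₂²/n₂)
= √(8²/35 + 10²/35)
= √(1.828571 + 2.857143)
= 2.164651

For 90% confidence, z* = 1.645 (from standard normal table)
Margin of error: E = z* × SE = 1.645 × 2.164651 = 3.5609

Z-interval: (x̄₁ - x̄₂) ± E = 6 ± 3.5609 = (2.4391, 9.5609)

Rounded to 2 decimal places:

(2.44, 9.56)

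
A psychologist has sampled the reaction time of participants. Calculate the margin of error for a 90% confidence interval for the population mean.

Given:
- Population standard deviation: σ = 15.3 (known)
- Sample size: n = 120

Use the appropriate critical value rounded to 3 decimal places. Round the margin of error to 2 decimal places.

The population standard deviation σ is known, so use the z-interval margin of error formula.

For 90% confidence, z* = 1.645 (from standard normal table)

Margin of error formula for z-interval: E = z* × σ/√n

E = 1.645 × 15.3/√120
  = 1.645 × 1.396693
  = 2.2976

Rounded to 2 decimal places:

2.30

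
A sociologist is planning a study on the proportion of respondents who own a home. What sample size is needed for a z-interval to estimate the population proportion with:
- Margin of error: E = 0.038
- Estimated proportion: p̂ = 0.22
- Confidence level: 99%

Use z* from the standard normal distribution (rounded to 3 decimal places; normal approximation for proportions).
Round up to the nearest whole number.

Using z* for proportion z-interval (normal approximation).

For 99% confidence, z* = 2.576 (from standard normal table)

Sample size formula for proportion z-interval: n = z*²p̂(1-p̂)/E²

n = 2.576² × 0.22 × 0.78 / 0.038²
  = 6.635776 × 0.1716 / 0.001444
  = 788.5728

Round up to the nearest whole number: n = 789

789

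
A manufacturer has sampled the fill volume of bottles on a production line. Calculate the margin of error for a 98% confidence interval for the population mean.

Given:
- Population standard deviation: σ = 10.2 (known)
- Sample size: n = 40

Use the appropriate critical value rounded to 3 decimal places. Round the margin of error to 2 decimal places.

The population standard deviation σ is known, so use the z-interval margin of error formula.

For 98% confidence, z* = 2.326 (from standard normal table)

Margin of error formula for z-interval: E = z* × σ/√n

E = 2.326 × 10.2/√40
  = 2.326 × 1.612762
  = 3.7513

Rounded to 2 decimal places:

3.75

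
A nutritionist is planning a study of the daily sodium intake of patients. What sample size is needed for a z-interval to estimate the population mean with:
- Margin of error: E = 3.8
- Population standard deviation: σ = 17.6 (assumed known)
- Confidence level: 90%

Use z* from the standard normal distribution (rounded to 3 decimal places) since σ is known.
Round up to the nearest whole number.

Using z* since population σ is known (z-interval formula).

For 90% confidence, z* = 1.645 (from standard normal table)

Sample size formula for z-interval: n = (z*σ/E)²

n = (1.645 × 17.6 / 3.8)²
  = (7.618947)²
  = 58.0484

Round up to the nearest whole number: n = 59

59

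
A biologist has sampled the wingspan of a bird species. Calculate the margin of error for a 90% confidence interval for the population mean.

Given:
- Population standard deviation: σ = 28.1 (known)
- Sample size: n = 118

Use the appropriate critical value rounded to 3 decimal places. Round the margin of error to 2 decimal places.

The population standard deviation σ is known, so use the z-interval margin of error formula.

For 90% confidence, z* = 1.645 (from standard normal table)

Margin of error formula for z-interval: E = z* × σ/√n

E = 1.645 × 28.1/√118
  = 1.645 × 2.586815
  = 4.2553

Rounded to 2 decimal places:

4.26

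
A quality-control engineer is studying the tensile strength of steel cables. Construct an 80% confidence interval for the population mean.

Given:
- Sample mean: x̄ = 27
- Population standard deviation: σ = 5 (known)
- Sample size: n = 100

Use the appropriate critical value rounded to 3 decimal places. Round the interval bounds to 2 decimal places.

The population standard deviation σ is known, so use a z-interval (standard normal critical value).

For 80% confidence, z* = 1.282 (from standard normal table)

Standard error: SE = σ/√n = 5/√100 = 0.500000

Margin of error: E = z* × SE = 1.282 × 0.500000 = 0.6410

Z-interval: x̄ ± E = 27 ± 0.6410 = (26.3590, 27.6410)

Rounded to 2 decimal places:

(26.36, 27.64)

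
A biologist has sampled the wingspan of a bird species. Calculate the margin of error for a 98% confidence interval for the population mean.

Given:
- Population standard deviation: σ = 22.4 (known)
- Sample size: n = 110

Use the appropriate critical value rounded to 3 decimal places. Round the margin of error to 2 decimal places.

The population standard deviation σ is known, so use the z-interval margin of error formula.

For 98% confidence, z* = 2.326 (from standard normal table)

Margin of error formula for z-interval: E = z* × σ/√n

E = 2.326 × 22.4/√110
  = 2.326 × 2.135756
  = 4.9678

Rounded to 2 decimal places:

4.97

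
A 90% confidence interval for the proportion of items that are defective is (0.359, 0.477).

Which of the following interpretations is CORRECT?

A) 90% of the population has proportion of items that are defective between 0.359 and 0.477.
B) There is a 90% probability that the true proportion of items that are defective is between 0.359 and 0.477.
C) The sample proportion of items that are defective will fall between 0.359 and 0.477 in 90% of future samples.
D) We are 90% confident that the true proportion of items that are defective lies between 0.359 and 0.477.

A confidence interval represents our confidence in the procedure, not a probability statement about the parameter.

Key concept: If we repeated this sampling process many times and computed a 90% CI each time, about 90% of those intervals would contain the true population parameter.

For this specific interval (0.359, 0.477):
- Midpoint (point estimate): 0.418
- Margin of error: 0.059

The correct interpretation is the one stating confidence that the true parameter lies in the interval — option D.

D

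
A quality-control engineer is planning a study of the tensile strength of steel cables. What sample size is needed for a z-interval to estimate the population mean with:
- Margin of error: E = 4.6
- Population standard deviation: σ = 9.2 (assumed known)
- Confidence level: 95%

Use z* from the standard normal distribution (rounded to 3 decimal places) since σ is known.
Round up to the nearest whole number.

Using z* since population σ is known (z-interval formula).

For 95% confidence, z* = 1.96 (from standard normal table)

Sample size formula for z-interval: n = (z*σ/E)²

n = (1.96 × 9.2 / 4.6)²
  = (3.920000)²
  = 15.3664

Round up to the nearest whole number: n = 16

16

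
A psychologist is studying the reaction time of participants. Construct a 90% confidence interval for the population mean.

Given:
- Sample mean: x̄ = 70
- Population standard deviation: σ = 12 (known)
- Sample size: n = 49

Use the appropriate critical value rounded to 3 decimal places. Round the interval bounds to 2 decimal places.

The population standard deviation σ is known, so use a z-interval (standard normal critical value).

For 90% confidence, z* = 1.645 (from standard normal table)

Standard error: SE = σ/√n = 12/√49 = 1.714286

Margin of error: E = z* × SE = 1.645 × 1.714286 = 2.8200

Z-interval: x̄ ± E = 70 ± 2.8200 = (67.1800, 72.8200)

Rounded to 2 decimal places:

(67.18, 72.82)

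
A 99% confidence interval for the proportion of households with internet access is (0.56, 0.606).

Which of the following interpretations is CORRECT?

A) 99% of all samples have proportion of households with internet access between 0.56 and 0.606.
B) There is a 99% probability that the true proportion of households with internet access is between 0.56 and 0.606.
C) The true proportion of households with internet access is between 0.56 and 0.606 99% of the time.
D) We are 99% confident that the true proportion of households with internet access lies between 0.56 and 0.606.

A confidence interval represents our confidence in the procedure, not a probability statement about the parameter.

Key concept: If we repeated this sampling process many times and computed a 99% CI each time, about 99% of those intervals would contain the true population parameter.

For this specific interval (0.56, 0.606):
- Midpoint (point estimate): 0.583
- Margin of error: 0.023

The correct interpretation is the one stating confidence that the true parameter lies in the interval — option D.

D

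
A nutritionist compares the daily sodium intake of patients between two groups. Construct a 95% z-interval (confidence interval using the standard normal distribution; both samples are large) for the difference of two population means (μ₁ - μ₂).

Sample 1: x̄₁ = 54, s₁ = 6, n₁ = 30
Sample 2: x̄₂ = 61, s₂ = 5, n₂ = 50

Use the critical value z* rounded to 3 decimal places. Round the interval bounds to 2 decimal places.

Both samples are large (n₁ = 30 ≥ 30, n₂ = 50 ≥ 30), so a z-interval for the difference of means applies.

Point estimate: x̄₁ - x̄₂ = 54 - 61 = -7

Standard error: SE = √(s₁²/n₁ + s₂²/n₂)
= √(6²/30 + 5²/50)
= √(1.200000 + 0.500000)
= 1.303840

For 95% confidence, z* = 1.96 (from standard normal table)
Margin of error: E = z* × SE = 1.96 × 1.303840 = 2.5555

Z-interval: (x̄₁ - x̄₂) ± E = -7 ± 2.5555 = (-9.5555, -4.4445)

Rounded to 2 decimal places:

(-9.56, -4.44)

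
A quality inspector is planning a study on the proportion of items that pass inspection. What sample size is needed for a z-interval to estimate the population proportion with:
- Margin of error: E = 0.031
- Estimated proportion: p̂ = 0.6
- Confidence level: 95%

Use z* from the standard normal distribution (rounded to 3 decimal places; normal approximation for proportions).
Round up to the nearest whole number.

Using z* for proportion z-interval (normal approximation).

For 95% confidence, z* = 1.96 (from standard normal table)

Sample size formula for proportion z-interval: n = z*²p̂(1-p̂)/E²

n = 1.96² × 0.6 × 0.4 / 0.031²
  = 3.8416 × 0.24 / 0.000961
  = 959.4006

Round up to the nearest whole number: n = 960

960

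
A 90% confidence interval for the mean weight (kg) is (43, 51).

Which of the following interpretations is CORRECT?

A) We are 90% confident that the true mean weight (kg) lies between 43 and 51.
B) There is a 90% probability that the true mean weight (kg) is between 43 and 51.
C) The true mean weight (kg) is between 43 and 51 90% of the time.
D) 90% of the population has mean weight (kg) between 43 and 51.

A confidence interval represents our confidence in the procedure, not a probability statement about the parameter.

Key concept: If we repeated this sampling process many times and computed a 90% CI each time, about 90% of those intervals would contain the true population parameter.

For this specific interval (43, 51):
- Midpoint (point estimate): 47
- Margin of error: 4

The correct interpretation is the one stating confidence that the true parameter lies in the interval — option A.

A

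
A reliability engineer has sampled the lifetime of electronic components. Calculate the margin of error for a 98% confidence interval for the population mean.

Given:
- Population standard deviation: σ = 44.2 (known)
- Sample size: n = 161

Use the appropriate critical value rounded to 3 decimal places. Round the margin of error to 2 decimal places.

The population standard deviation σ is known, so use the z-interval margin of error formula.

For 98% confidence, z* = 2.326 (from standard normal table)

Margin of error formula for z-interval: E = z* × σ/√n

E = 2.326 × 44.2/√161
  = 2.326 × 3.483448
  = 8.1025

Rounded to 2 decimal places:

8.10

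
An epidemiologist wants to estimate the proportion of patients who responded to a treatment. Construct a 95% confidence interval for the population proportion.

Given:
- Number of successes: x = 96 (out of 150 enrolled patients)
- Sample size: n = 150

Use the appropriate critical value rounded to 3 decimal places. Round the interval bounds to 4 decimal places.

Sample proportion: p̂ = 96/150 = 0.640000

Check conditions for normal approximation:
  np̂ = 96 ≥ 10 ✓
  n(1-p̂) = 54 ≥ 10 ✓

The sample is large enough, so use a z-interval (normal approximation) for the proportion.

For 95% confidence, z* = 1.96 (from standard normal table)

Standard error: SE = √(p̂(1-p̂)/n) = √(0.640000×0.360000/150) = 0.03919184

Margin of error: E = z* × SE = 1.96 × 0.03919184 = 0.076816

Z-interval: p̂ ± E = 0.640000 ± 0.076816 = (0.563184, 0.716816)

Rounded to 4 decimal places:

(0.5632, 0.7168)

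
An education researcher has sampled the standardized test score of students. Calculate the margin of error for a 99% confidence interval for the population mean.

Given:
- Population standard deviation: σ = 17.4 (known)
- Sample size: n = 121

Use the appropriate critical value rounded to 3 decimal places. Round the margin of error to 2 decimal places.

The population standard deviation σ is known, so use the z-interval margin of error formula.

For 99% confidence, z* = 2.576 (from standard normal table)

Margin of error formula for z-interval: E = z* × σ/√n

E = 2.576 × 17.4/√121
  = 2.576 × 1.581818
  = 4.0748

Rounded to 2 decimal places:

4.07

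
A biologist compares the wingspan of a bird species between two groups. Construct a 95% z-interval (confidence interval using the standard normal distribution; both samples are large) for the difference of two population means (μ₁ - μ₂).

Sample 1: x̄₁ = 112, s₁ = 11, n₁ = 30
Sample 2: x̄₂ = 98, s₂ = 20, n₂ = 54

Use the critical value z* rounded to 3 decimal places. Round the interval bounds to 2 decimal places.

Both samples are large (n₁ = 30 ≥ 30, n₂ = 54 ≥ 30), so a z-interval for the difference of means applies.

Point estimate: x̄₁ - x̄₂ = 112 - 98 = 14

Standard error: SE = √(s₁²/n₁ + s₂²/n₂)
= √(11²/30 + 20²/54)
= √(4.033333 + 7.407407)
= 3.382416

For 95% confidence, z* = 1.96 (from standard normal table)
Margin of error: E = z* × SE = 1.96 × 3.382416 = 6.6295

Z-interval: (x̄₁ - x̄₂) ± E = 14 ± 6.6295 = (7.3705, 20.6295)

Rounded to 2 decimal places:

(7.37, 20.63)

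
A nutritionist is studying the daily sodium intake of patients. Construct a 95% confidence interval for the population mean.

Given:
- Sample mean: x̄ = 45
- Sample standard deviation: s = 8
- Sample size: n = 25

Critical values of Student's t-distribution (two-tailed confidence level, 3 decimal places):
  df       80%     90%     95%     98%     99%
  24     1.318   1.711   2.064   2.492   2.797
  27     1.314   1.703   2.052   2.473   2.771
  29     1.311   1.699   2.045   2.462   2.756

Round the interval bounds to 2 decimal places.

The population standard deviation σ is unknown (only the sample standard deviation s is given), so use a t-interval with df = n - 1 = 25 - 1 = 24.

For 95% confidence with df = 24, t* = 2.064 (from t-table)

Standard error: SE = s/√n = 8/√25 = 1.600000

Margin of error: E = t* × SE = 2.064 × 1.600000 = 3.3024

T-interval: x̄ ± E = 45 ± 3.3024 = (41.6976, 48.3024)

Rounded to 2 decimal places:

(41.70, 48.30)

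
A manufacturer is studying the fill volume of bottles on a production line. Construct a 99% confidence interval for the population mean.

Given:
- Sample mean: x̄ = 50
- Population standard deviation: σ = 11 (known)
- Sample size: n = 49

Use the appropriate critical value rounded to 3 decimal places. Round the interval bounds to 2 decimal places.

The population standard deviation σ is known, so use a z-interval (standard normal critical value).

For 99% confidence, z* = 2.576 (from standard normal table)

Standard error: SE = σ/√n = 11/√49 = 1.571429

Margin of error: E = z* × SE = 2.576 × 1.571429 = 4.0480

Z-interval: x̄ ± E = 50 ± 4.0480 = (45.9520, 54.0480)

Rounded to 2 decimal places:

(45.95, 54.05)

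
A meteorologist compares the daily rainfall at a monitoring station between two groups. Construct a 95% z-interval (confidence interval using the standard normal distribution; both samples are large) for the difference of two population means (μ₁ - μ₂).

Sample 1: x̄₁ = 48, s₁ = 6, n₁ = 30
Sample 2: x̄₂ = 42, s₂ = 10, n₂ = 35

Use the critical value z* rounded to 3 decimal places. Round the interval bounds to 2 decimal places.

Both samples are large (n₁ = 30 ≥ 30, n₂ = 35 ≥ 30), so a z-interval for the difference of means applies.

Point estimate: x̄₁ - x̄₂ = 48 - 42 = 6

Standard error: SE = √(s₁²/n₁ + s₂²/n₂)
= √(6²/30 + 10²/35)
= √(1.200000 + 2.857143)
= 2.014235

For 95% confidence, z* = 1.96 (from standard normal table)
Margin of error: E = z* × SE = 1.96 × 2.014235 = 3.9479

Z-interval: (x̄₁ - x̄₂) ± E = 6 ± 3.9479 = (2.0521, 9.9479)

Rounded to 2 decimal places:

(2.05, 9.95)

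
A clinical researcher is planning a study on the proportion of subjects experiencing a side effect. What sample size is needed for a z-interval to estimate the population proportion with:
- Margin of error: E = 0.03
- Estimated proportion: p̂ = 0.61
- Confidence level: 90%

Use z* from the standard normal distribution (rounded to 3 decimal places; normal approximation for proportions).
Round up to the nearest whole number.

Using z* for proportion z-interval (normal approximation).

For 90% confidence, z* = 1.645 (from standard normal table)

Sample size formula for proportion z-interval: n = z*²p̂(1-p̂)/E²

n = 1.645² × 0.61 × 0.39 / 0.03²
  = 2.706025 × 0.2379 / 0.0009
  = 715.2926

Round up to the nearest whole number: n = 716

716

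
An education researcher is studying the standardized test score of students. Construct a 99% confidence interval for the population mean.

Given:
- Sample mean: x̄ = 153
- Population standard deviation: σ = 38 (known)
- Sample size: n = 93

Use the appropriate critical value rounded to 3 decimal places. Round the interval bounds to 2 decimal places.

The population standard deviation σ is known, so use a z-interval (standard normal critical value).

For 99% confidence, z* = 2.576 (from standard normal table)

Standard error: SE = σ/√n = 38/√93 = 3.940416

Margin of error: E = z* × SE = 2.576 × 3.940416 = 10.1505

Z-interval: x̄ ± E = 153 ± 10.1505 = (142.8495, 163.1505)

Rounded to 2 decimal places:

(142.85, 163.15)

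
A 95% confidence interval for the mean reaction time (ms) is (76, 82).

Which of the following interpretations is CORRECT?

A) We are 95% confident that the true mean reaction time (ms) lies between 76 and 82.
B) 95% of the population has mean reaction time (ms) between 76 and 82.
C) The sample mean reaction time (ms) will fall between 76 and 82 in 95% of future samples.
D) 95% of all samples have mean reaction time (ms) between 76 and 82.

A confidence interval represents our confidence in the procedure, not a probability statement about the parameter.

Key concept: If we repeated this sampling process many times and computed a 95% CI each time, about 95% of those intervals would contain the true population parameter.

For this specific interval (76, 82):
- Midpoint (point estimate): 79
- Margin of error: 3

The correct interpretation is the one stating confidence that the true parameter lies in the interval — option A.

A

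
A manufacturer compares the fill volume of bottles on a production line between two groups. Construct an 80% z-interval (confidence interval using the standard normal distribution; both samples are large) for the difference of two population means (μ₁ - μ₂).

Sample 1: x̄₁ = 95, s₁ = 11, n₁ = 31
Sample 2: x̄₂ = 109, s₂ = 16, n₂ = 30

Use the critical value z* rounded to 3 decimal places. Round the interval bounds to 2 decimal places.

Both samples are large (n₁ = 31 ≥ 30, n₂ = 30 ≥ 30), so a z-interval for the difference of means applies.

Point estimate: x̄₁ - x̄₂ = 95 - 109 = -14

Standard error: SE = √(s₁²/n₁ + s₂²/n₂)
= √(11²/31 + 16²/30)
= √(3.903226 + 8.533333)
= 3.526551

For 80% confidence, z* = 1.282 (from standard normal table)
Margin of error: E = z* × SE = 1.282 × 3.526551 = 4.5210

Z-interval: (x̄₁ - x̄₂) ± E = -14 ± 4.5210 = (-18.5210, -9.4790)

Rounded to 2 decimal places:

(-18.52, -9.48)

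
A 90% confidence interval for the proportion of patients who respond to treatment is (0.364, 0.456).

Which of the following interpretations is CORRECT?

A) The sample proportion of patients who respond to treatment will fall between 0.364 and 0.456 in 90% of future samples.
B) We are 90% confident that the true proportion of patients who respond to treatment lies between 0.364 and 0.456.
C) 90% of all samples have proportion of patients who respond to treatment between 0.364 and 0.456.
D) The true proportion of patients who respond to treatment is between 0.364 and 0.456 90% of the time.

A confidence interval represents our confidence in the procedure, not a probability statement about the parameter.

Key concept: If we repeated this sampling process many times and computed a 90% CI each time, about 90% of those intervals would contain the true population parameter.

For this specific interval (0.364, 0.456):
- Midpoint (point estimate): 0.41
- Margin of error: 0.046

The correct interpretation is the one stating confidence that the true parameter lies in the interval — option B.

B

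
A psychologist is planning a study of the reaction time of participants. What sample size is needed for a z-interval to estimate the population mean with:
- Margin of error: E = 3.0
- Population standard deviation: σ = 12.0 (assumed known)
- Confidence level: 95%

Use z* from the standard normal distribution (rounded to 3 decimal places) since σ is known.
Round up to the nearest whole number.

Using z* since population σ is known (z-interval formula).

For 95% confidence, z* = 1.96 (from standard normal table)

Sample size formula for z-interval: n = (z*σ/E)²

n = (1.96 × 12.0 / 3.0)²
  = (7.840000)²
  = 61.4656

Round up to the nearest whole number: n = 62

62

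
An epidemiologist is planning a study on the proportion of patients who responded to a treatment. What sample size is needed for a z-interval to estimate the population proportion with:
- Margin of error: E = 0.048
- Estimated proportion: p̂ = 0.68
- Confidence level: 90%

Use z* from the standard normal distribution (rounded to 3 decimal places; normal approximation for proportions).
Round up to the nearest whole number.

Using z* for proportion z-interval (normal approximation).

For 90% confidence, z* = 1.645 (from standard normal table)

Sample size formula for proportion z-interval: n = z*²p̂(1-p̂)/E²

n = 1.645² × 0.68 × 0.32 / 0.048²
  = 2.706025 × 0.2176 / 0.002304
  = 255.5690

Round up to the nearest whole number: n = 256

256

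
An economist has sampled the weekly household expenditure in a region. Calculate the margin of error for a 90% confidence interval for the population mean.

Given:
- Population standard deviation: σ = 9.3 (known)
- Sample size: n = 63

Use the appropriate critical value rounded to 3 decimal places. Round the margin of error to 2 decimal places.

The population standard deviation σ is known, so use the z-interval margin of error formula.

For 90% confidence, z* = 1.645 (from standard normal table)

Margin of error formula for z-interval: E = z* × σ/√n

E = 1.645 × 9.3/√63
  = 1.645 × 1.171690
  = 1.9274

Rounded to 2 decimal places:

1.93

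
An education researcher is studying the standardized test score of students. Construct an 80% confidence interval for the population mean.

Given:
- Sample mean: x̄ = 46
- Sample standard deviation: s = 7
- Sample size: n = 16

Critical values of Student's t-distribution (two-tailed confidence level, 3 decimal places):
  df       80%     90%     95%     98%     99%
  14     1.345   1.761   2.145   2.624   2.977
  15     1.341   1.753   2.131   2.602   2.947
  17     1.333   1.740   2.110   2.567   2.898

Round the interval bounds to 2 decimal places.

The population standard deviation σ is unknown (only the sample standard deviation s is given), so use a t-interval with df = n - 1 = 16 - 1 = 15.

For 80% confidence with df = 15, t* = 1.341 (from t-table)

Standard error: SE = s/√n = 7/√16 = 1.750000

Margin of error: E = t* × SE = 1.341 × 1.750000 = 2.3468

T-interval: x̄ ± E = 46 ± 2.3468 = (43.6532, 48.3468)

Rounded to 2 decimal places:

(43.65, 48.35)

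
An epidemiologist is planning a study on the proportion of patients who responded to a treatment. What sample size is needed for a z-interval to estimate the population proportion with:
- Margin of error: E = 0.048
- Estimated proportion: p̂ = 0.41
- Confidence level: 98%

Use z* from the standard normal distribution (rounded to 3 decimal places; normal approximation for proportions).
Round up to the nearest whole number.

Using z* for proportion z-interval (normal approximation).

For 98% confidence, z* = 2.326 (from standard normal table)

Sample size formula for proportion z-interval: n = z*²p̂(1-p̂)/E²

n = 2.326² × 0.41 × 0.59 / 0.048²
  = 5.410276 × 0.2419 / 0.002304
  = 568.0320

Round up to the nearest whole number: n = 569

569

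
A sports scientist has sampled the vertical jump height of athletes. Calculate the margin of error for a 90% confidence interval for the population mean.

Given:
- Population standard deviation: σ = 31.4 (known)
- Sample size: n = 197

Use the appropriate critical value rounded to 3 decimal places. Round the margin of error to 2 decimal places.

The population standard deviation σ is known, so use the z-interval margin of error formula.

For 90% confidence, z* = 1.645 (from standard normal table)

Margin of error formula for z-interval: E = z* × σ/√n

E = 1.645 × 31.4/√197
  = 1.645 × 2.237157
  = 3.6801

Rounded to 2 decimal places:

3.68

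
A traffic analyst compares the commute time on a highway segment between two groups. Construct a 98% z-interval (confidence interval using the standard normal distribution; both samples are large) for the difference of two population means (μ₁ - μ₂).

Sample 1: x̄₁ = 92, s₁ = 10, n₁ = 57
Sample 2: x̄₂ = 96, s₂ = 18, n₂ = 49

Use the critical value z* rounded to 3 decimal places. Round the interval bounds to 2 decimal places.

Both samples are large (n₁ = 57 ≥ 30, n₂ = 49 ≥ 30), so a z-interval for the difference of means applies.

Point estimate: x̄₁ - x̄₂ = 92 - 96 = -4

Standard error: SE = √(s₁²/n₁ + s₂²/n₂)
= √(10²/57 + 18²/49)
= √(1.754386 + 6.612245)
= 2.892513

For 98% confidence, z* = 2.326 (from standard normal table)
Margin of error: E = z* × SE = 2.326 × 2.892513 = 6.7280

Z-interval: (x̄₁ - x̄₂) ± E = -4 ± 6.7280 = (-10.7280, 2.7280)

Rounded to 2 decimal places:

(-10.73, 2.73)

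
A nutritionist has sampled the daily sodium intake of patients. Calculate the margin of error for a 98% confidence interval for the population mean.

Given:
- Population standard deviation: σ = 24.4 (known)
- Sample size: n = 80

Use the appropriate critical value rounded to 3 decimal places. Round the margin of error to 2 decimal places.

The population standard deviation σ is known, so use the z-interval margin of error formula.

For 98% confidence, z* = 2.326 (from standard normal table)

Margin of error formula for z-interval: E = z* × σ/√n

E = 2.326 × 24.4/√80
  = 2.326 × 2.728003
  = 6.3453

Rounded to 2 decimal places:

6.35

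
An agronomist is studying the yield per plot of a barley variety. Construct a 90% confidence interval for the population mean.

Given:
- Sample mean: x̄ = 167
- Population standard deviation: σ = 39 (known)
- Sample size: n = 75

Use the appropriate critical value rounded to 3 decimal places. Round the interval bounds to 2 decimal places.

The population standard deviation σ is known, so use a z-interval (standard normal critical value).

For 90% confidence, z* = 1.645 (from standard normal table)

Standard error: SE = σ/√n = 39/√75 = 4.503332

Margin of error: E = z* × SE = 1.645 × 4.503332 = 7.4080

Z-interval: x̄ ± E = 167 ± 7.4080 = (159.5920, 174.4080)

Rounded to 2 decimal places:

(159.59, 174.41)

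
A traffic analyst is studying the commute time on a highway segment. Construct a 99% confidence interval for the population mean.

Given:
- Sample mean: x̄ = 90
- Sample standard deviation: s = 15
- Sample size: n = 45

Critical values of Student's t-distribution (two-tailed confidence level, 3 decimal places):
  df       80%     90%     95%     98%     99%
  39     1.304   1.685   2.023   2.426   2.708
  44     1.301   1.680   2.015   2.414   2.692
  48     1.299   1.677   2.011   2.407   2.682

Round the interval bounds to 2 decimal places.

The population standard deviation σ is unknown (only the sample standard deviation s is given), so use a t-interval with df = n - 1 = 45 - 1 = 44.

For 99% confidence with df = 44, t* = 2.692 (from t-table)

Standard error: SE = s/√n = 15/√45 = 2.236068

Margin of error: E = t* × SE = 2.692 × 2.236068 = 6.0195

T-interval: x̄ ± E = 90 ± 6.0195 = (83.9805, 96.0195)

Rounded to 2 decimal places:

(83.98, 96.02)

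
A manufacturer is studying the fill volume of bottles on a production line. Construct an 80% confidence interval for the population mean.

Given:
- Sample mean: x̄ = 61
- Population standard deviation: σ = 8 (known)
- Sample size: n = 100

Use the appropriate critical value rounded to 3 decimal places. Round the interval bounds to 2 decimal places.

The population standard deviation σ is known, so use a z-interval (standard normal critical value).

For 80% confidence, z* = 1.282 (from standard normal table)

Standard error: SE = σ/√n = 8/√100 = 0.800000

Margin of error: E = z* × SE = 1.282 × 0.800000 = 1.0256

Z-interval: x̄ ± E = 61 ± 1.0256 = (59.9744, 62.0256)

Rounded to 2 decimal places:

(59.97, 62.03)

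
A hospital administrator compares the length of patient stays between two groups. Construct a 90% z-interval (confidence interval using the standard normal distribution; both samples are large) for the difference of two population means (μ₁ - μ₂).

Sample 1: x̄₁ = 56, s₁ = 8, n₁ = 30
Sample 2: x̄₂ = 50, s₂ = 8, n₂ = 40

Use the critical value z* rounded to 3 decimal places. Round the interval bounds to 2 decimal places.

Both samples are large (n₁ = 30 ≥ 30, n₂ = 40 ≥ 30), so a z-interval for the difference of means applies.

Point estimate: x̄₁ - x̄₂ = 56 - 50 = 6

Standard error: SE = √(s₁²/n₁ + s₂²/n₂)
= √(8²/30 + 8²/40)
= √(2.133333 + 1.600000)
= 1.932184

For 90% confidence, z* = 1.645 (from standard normal table)
Margin of error: E = z* × SE = 1.645 × 1.932184 = 3.1784

Z-interval: (x̄₁ - x̄₂) ± E = 6 ± 3.1784 = (2.8216, 9.1784)

Rounded to 2 decimal places:

(2.82, 9.18)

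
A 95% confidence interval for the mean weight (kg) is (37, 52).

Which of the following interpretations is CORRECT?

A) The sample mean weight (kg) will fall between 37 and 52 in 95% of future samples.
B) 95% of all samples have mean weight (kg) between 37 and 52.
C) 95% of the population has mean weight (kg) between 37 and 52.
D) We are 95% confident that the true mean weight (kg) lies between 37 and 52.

A confidence interval represents our confidence in the procedure, not a probability statement about the parameter.

Key concept: If we repeated this sampling process many times and computed a 95% CI each time, about 95% of those intervals would contain the true population parameter.

For this specific interval (37, 52):
- Midpoint (point estimate): 44.5
- Margin of error: 7.5

The correct interpretation is the one stating confidence that the true parameter lies in the interval — option D.

D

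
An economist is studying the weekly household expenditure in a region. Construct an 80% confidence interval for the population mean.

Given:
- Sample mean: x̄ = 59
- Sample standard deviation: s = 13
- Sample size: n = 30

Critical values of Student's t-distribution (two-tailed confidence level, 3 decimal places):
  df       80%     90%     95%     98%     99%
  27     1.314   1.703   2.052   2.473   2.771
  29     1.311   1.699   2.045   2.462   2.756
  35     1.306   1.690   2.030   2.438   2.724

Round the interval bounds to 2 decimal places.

The population standard deviation σ is unknown (only the sample standard deviation s is given), so use a t-interval with df = n - 1 = 30 - 1 = 29.

For 80% confidence with df = 29, t* = 1.311 (from t-table)

Standard error: SE = s/√n = 13/√30 = 2.373464

Margin of error: E = t* × SE = 1.311 × 2.373464 = 3.1116

T-interval: x̄ ± E = 59 ± 3.1116 = (55.8884, 62.1116)

Rounded to 2 decimal places:

(55.89, 62.11)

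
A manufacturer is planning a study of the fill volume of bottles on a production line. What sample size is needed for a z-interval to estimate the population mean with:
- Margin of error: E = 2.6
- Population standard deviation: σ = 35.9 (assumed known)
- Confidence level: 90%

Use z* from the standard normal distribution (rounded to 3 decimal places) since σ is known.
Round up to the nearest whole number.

Using z* since population σ is known (z-interval formula).

For 90% confidence, z* = 1.645 (from standard normal table)

Sample size formula for z-interval: n = (z*σ/E)²

n = (1.645 × 35.9 / 2.6)²
  = (22.713654)²
  = 515.9101

Round up to the nearest whole number: n = 516

516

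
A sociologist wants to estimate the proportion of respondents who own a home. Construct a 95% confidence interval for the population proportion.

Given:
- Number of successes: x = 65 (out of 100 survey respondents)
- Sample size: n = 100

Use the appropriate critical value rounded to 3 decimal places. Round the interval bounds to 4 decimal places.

Sample proportion: p̂ = 65/100 = 0.650000

Check conditions for normal approximation:
  np̂ = 65 ≥ 10 ✓
  n(1-p̂) = 35 ≥ 10 ✓

The sample is large enough, so use a z-interval (normal approximation) for the proportion.

For 95% confidence, z* = 1.96 (from standard normal table)

Standard error: SE = √(p̂(1-p̂)/n) = √(0.650000×0.350000/100) = 0.04769696

Margin of error: E = z* × SE = 1.96 × 0.04769696 = 0.093486

Z-interval: p̂ ± E = 0.650000 ± 0.093486 = (0.556514, 0.743486)

Rounded to 4 decimal places:

(0.5565, 0.7435)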